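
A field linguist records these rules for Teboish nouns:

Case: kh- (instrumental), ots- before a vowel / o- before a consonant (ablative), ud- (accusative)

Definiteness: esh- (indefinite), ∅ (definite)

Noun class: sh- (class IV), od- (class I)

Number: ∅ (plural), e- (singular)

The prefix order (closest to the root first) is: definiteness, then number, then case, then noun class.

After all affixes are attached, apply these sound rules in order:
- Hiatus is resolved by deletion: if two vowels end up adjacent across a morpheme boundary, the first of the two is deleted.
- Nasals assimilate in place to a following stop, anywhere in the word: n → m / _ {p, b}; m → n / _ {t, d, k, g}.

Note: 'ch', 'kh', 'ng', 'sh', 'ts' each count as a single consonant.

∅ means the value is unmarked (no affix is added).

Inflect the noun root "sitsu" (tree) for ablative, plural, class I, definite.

definiteness = definite: zero marking, form stays sitsu.
number = plural: zero marking, form stays sitsu.
Attach case ablative o- (before consonant 's') → ositsu.
Attach noun class class I od- → odositsu.
Vowel deletion: no change.
Nasal assimilation: no change.

odositsu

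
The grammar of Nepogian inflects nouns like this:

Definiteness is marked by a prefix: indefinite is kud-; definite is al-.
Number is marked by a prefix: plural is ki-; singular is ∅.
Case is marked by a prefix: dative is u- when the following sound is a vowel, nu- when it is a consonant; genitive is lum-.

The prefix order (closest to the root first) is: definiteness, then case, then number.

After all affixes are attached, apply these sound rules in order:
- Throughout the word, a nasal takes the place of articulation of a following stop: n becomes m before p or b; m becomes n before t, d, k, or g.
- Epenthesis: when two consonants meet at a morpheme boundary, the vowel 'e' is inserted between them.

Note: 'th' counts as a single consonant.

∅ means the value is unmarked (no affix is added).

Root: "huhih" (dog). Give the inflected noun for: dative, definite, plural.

Attach definiteness definite al- → alhuhih.
Attach case dative u- (before vowel 'a') → ualhuhih.
Attach number plural ki- → kiualhuhih.
Nasal assimilation: no change.
Apply epenthesis: kiualhuhih → kiualehuhih.

kiualehuhih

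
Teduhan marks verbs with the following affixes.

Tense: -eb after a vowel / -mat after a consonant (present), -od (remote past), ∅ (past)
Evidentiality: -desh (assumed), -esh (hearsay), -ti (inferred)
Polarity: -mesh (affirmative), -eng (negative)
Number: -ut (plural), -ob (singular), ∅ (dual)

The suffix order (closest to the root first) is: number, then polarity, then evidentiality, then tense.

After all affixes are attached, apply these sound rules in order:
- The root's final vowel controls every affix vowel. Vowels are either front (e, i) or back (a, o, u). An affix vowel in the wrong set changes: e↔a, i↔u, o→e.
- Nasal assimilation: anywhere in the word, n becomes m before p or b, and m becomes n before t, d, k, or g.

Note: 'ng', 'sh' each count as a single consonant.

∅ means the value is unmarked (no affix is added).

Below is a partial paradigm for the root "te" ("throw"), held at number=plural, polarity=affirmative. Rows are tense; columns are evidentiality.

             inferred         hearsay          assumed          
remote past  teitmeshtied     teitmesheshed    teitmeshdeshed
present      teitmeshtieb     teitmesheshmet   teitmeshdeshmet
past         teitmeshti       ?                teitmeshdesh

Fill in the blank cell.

Attach number plural -ut → teut.
Attach polarity affirmative -mesh → teutmesh.
Attach evidentiality hearsay -esh → teutmeshesh.
tense = past: zero marking, form stays teutmeshesh.
Apply vowel harmony: teutmeshesh → teitmeshesh.
Nasal assimilation: no change.

teitmeshesh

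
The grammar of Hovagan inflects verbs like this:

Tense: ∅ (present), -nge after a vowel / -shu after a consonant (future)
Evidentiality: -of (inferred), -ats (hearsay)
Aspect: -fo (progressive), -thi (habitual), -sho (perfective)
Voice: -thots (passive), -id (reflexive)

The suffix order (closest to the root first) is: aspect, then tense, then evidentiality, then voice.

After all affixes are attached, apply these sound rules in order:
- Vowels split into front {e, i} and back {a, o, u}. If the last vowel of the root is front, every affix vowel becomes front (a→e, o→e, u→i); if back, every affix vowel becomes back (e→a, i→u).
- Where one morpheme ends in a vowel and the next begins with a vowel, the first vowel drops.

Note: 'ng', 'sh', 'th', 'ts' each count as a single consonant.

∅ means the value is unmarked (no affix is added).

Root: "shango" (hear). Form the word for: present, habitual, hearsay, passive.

Attach aspect habitual -thi → shangothi.
tense = present: zero marking, form stays shangothi.
Attach evidentiality hearsay -ats → shangothiats.
Attach voice passive -thots → shangothiatsthots.
Apply vowel harmony: shangothiatsthots → shangothuatsthots.
Apply vowel deletion: shangothuatsthots → shangothatsthots.

shangothatsthots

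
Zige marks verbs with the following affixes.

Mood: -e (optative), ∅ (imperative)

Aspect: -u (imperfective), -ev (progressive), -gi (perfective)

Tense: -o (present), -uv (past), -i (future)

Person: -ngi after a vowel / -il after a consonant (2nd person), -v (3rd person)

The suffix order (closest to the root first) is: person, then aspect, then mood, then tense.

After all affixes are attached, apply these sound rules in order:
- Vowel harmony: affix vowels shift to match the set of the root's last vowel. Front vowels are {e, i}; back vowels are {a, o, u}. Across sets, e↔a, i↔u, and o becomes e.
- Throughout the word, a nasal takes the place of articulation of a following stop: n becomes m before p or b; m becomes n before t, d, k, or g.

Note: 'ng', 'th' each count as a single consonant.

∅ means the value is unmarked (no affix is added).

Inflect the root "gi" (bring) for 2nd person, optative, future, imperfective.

gingiiei

Attach person 2nd person -ngi (after vowel 'i') → gingi.
Attach aspect imperfective -u → gingiu.
Attach mood optative -e → gingiue.
Attach tense future -i → gingiuei.
Apply vowel harmony: gingiuei → gingiiei.
Nasal assimilation: no change.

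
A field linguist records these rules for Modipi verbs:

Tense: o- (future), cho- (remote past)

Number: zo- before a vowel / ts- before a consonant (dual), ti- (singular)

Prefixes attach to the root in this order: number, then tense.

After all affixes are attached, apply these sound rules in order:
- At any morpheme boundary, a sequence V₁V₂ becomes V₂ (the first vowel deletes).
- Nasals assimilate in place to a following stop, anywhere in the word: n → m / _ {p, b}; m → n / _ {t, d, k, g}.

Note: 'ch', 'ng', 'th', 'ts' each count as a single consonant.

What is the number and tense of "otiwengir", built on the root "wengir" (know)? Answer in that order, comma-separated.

singular, future

Segment: o-ti-wengir.
number: ti- → singular.
tense: o- → future.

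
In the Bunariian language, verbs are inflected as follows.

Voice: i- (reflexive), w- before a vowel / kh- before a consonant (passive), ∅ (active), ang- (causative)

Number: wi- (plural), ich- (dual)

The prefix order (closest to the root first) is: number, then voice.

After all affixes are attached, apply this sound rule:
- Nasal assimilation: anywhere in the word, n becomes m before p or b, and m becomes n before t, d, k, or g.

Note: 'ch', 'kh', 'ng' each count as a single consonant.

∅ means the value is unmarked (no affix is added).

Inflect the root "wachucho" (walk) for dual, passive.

Attach number dual ich- → ichwachucho.
Attach voice passive w- (before vowel 'i') → wichwachucho.
Nasal assimilation: no change.

wichwachucho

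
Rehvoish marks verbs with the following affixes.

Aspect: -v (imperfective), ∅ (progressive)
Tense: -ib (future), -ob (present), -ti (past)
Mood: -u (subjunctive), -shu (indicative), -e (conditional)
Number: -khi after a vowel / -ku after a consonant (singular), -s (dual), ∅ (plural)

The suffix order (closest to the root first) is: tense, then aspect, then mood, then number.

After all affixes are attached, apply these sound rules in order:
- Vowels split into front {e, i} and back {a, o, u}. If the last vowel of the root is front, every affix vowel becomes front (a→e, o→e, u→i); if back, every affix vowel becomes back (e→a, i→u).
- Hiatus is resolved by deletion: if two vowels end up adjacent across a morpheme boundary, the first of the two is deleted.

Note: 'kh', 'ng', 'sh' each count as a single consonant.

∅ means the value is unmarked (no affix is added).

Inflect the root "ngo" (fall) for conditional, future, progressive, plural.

Attach tense future -ib → ngoib.
aspect = progressive: zero marking, form stays ngoib.
Attach mood conditional -e → ngoibe.
number = plural: zero marking, form stays ngoibe.
Apply vowel harmony: ngoibe → ngouba.
Apply vowel deletion: ngouba → nguba.

nguba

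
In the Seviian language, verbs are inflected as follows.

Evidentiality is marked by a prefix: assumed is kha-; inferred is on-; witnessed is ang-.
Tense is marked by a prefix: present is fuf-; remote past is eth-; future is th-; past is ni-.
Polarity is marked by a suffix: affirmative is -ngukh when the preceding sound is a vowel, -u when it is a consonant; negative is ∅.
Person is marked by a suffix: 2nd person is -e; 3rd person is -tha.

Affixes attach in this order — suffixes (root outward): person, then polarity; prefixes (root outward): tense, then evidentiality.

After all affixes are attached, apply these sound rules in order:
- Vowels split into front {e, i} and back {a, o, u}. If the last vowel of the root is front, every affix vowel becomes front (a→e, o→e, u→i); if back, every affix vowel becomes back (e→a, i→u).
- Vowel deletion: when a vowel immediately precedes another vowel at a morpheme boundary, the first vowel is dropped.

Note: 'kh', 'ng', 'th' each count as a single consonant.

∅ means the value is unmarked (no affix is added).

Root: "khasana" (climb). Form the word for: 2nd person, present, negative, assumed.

Attach tense present fuf- → fufkhasana.
Attach evidentiality assumed kha- → khafufkhasana.
Attach person 2nd person -e → khafufkhasanae.
polarity = negative: zero marking, form stays khafufkhasanae.
Apply vowel harmony: khafufkhasanae → khafufkhasanaa.
Apply vowel deletion: khafufkhasanaa → khafufkhasana.

khafufkhasana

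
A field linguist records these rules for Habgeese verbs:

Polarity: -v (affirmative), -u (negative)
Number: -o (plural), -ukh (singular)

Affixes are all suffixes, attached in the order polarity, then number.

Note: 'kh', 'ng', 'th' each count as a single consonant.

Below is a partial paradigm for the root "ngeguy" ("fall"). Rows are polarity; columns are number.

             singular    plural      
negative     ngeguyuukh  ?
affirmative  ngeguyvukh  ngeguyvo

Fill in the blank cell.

Attach polarity negative -u → ngeguyu.
Attach number plural -o → ngeguyuo.

ngeguyuo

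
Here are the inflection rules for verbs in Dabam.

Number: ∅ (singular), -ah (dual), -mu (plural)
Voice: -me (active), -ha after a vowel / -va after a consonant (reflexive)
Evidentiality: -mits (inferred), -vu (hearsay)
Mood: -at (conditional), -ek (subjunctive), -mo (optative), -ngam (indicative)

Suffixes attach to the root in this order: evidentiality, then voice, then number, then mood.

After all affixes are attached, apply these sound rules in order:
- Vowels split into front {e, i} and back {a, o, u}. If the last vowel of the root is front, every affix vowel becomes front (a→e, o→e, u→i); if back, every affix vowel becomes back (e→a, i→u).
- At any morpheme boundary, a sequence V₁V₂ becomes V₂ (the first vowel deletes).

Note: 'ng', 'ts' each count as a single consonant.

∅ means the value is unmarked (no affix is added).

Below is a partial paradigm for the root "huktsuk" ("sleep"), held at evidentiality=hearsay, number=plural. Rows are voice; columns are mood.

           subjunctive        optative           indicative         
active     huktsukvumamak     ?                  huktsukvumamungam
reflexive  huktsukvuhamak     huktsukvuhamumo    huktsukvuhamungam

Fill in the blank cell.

huktsukvumamumo

Attach evidentiality hearsay -vu → huktsukvu.
Attach voice active -me → huktsukvume.
Attach number plural -mu → huktsukvumemu.
Attach mood optative -mo → huktsukvumemumo.
Apply vowel harmony: huktsukvumemumo → huktsukvumamumo.
Vowel deletion: no change.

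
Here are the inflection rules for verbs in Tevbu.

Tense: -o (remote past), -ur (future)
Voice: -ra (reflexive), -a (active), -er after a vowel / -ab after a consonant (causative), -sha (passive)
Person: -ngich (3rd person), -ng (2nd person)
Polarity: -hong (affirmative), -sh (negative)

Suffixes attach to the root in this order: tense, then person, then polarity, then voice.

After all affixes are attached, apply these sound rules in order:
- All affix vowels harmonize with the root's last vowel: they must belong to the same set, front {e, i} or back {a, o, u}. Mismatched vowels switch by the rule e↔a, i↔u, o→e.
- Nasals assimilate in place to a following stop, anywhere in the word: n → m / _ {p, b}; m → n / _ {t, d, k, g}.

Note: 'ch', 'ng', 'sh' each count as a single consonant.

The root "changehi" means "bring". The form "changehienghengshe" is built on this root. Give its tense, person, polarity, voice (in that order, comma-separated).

remote past, 2nd person, affirmative, passive

Segment: changehi-o-ng-hong-sha.
tense: -o → remote past.
person: -ng → 2nd person.
polarity: -hong → affirmative.
voice: -sha → passive.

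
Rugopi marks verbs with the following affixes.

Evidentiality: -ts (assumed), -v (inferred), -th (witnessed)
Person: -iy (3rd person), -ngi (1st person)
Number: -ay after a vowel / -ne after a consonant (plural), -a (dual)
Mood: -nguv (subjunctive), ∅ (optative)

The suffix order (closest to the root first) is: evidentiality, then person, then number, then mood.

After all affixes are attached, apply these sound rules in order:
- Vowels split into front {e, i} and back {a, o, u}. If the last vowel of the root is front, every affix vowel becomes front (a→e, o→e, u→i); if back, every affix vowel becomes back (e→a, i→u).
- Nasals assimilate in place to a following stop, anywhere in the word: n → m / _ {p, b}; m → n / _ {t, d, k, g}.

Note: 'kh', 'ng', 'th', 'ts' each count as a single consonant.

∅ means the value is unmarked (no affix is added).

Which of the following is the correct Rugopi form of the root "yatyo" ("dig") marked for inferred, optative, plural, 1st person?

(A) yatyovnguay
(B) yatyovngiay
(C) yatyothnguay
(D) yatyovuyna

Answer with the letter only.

Attach evidentiality inferred -v → yatyov.
Attach person 1st person -ngi → yatyovngi.
Attach number plural -ay (after vowel 'i') → yatyovngiay.
mood = optative: zero marking, form stays yatyovngiay.
Apply vowel harmony: yatyovngiay → yatyovnguay.
Nasal assimilation: no change.
So the correct form is yatyovnguay, option (A).
(C) yatyothnguay is wrong: it uses witnessed instead of inferred for evidentiality.
(B) yatyovngiay is wrong: it fails to apply the sound rule(s).
(D) yatyovuyna is wrong: it uses 3rd person instead of 1st person for person.

A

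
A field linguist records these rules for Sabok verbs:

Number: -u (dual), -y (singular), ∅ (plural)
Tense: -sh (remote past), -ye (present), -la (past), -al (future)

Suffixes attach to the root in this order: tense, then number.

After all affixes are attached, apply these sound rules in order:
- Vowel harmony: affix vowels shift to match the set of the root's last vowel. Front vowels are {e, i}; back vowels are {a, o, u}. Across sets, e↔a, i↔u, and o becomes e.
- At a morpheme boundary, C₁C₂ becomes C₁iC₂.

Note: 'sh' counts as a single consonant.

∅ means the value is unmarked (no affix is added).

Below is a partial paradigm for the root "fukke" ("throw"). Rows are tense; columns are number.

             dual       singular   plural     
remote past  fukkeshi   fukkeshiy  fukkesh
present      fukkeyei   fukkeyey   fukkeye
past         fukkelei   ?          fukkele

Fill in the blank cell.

Attach tense past -la → fukkela.
Attach number singular -y → fukkelay.
Apply vowel harmony: fukkelay → fukkeley.
Epenthesis: no change.

fukkeley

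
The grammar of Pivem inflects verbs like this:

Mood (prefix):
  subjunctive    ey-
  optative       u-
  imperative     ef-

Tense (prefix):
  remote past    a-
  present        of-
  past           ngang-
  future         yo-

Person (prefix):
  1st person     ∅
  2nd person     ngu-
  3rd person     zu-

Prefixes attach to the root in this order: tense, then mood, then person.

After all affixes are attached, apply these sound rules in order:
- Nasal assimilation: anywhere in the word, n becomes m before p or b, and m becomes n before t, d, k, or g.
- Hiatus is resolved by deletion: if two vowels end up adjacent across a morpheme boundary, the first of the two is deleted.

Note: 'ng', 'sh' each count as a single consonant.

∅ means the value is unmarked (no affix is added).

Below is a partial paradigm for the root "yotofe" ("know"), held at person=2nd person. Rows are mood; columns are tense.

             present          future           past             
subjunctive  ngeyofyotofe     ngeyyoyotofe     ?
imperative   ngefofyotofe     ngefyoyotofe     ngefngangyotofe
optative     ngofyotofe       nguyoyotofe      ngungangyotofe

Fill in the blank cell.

ngeyngangyotofe

Attach tense past ngang- → ngangyotofe.
Attach mood subjunctive ey- → eyngangyotofe.
Attach person 2nd person ngu- → ngueyngangyotofe.
Nasal assimilation: no change.
Apply vowel deletion: ngueyngangyotofe → ngeyngangyotofe.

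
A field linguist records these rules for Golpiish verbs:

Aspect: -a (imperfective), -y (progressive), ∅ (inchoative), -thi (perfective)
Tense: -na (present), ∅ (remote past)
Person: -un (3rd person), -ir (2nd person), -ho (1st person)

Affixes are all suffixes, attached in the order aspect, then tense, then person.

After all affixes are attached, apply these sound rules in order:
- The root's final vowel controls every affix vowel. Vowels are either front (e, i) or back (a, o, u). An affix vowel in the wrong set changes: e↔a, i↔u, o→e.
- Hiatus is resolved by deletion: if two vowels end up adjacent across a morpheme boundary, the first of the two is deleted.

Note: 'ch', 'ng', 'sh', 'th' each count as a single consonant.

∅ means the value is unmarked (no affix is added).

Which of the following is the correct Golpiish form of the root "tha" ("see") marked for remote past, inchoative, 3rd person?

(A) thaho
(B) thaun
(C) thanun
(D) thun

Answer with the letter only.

aspect = inchoative: zero marking, form stays tha.
tense = remote past: zero marking, form stays tha.
Attach person 3rd person -un → thaun.
Vowel harmony: no change.
Apply vowel deletion: thaun → thun.
So the correct form is thun, option (D).
(A) thaho is wrong: it uses 1st person instead of 3rd person for person.
(C) thanun is wrong: it uses present instead of remote past for tense.
(B) thaun is wrong: it fails to apply the sound rule(s).

D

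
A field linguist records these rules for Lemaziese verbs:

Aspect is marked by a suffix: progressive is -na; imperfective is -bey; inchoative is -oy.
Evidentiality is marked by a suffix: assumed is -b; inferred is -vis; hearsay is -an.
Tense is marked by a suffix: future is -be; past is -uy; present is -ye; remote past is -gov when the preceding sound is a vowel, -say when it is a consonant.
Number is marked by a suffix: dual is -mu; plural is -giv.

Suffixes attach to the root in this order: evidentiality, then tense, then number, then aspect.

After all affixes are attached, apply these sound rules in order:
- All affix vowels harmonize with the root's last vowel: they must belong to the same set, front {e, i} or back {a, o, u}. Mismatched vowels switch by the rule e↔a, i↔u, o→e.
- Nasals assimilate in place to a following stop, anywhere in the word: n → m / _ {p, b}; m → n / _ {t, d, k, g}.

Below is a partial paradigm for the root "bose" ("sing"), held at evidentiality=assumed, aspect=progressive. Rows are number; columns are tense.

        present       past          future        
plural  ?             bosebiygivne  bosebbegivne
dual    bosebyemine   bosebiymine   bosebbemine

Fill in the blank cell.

bosebyegivne

Attach evidentiality assumed -b → boseb.
Attach tense present -ye → bosebye.
Attach number plural -giv → bosebyegiv.
Attach aspect progressive -na → bosebyegivna.
Apply vowel harmony: bosebyegivna → bosebyegivne.
Nasal assimilation: no change.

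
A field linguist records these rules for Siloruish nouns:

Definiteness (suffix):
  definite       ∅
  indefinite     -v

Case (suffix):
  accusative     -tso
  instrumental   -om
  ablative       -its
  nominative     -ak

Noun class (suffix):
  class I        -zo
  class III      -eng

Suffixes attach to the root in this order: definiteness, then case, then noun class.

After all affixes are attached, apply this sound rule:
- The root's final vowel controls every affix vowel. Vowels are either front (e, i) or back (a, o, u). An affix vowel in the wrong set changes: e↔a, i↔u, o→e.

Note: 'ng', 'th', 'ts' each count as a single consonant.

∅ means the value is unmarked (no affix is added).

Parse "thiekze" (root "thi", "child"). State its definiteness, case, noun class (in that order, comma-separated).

Segment: thi-ak-zo.
definiteness: ∅ → definite.
case: -ak → nominative.
noun class: -zo → class I.

definite, nominative, class I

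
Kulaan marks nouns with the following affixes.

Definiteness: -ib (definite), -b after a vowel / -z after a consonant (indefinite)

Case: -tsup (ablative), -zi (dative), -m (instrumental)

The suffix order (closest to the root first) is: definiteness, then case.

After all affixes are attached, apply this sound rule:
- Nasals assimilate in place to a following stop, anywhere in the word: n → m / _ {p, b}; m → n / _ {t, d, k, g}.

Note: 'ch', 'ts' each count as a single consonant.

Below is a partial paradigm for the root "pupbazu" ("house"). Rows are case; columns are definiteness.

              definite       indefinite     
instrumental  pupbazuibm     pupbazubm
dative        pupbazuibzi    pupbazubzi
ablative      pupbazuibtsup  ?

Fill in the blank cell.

Attach definiteness indefinite -b (after vowel 'u') → pupbazub.
Attach case ablative -tsup → pupbazubtsup.
Nasal assimilation: no change.

pupbazubtsup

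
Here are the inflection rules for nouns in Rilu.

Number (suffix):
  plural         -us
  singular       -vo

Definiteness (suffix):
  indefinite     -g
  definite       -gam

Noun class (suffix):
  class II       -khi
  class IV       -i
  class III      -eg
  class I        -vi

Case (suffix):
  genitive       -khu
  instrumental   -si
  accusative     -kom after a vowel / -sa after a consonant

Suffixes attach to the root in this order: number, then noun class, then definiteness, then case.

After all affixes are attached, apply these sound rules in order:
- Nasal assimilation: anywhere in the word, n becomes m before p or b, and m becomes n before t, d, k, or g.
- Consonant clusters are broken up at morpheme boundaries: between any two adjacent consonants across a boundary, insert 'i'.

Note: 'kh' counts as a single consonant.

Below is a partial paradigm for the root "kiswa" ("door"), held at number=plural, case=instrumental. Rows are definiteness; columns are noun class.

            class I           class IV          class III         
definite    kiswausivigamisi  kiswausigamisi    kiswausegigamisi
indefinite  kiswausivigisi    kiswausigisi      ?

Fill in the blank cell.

Attach number plural -us → kiswaus.
Attach noun class class III -eg → kiswauseg.
Attach definiteness indefinite -g → kiswausegg.
Attach case instrumental -si → kiswauseggsi.
Nasal assimilation: no change.
Apply epenthesis: kiswauseggsi → kiswausegigisi.

kiswausegigisi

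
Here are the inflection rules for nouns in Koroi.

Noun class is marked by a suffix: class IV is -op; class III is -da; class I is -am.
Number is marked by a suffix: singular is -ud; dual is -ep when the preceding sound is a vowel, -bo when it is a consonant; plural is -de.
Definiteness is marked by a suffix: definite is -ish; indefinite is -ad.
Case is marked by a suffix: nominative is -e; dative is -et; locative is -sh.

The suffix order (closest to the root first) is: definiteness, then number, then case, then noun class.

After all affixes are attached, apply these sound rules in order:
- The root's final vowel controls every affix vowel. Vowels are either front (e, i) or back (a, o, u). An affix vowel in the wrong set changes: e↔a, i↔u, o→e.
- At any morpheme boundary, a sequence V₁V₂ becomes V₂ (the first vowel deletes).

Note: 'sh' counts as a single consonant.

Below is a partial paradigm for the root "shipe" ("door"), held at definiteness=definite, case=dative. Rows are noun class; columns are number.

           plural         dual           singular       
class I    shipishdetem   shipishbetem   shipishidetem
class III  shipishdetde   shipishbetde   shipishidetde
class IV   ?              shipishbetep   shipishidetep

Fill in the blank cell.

Attach definiteness definite -ish → shipeish.
Attach number plural -de → shipeishde.
Attach case dative -et → shipeishdeet.
Attach noun class class IV -op → shipeishdeetop.
Apply vowel harmony: shipeishdeetop → shipeishdeetep.
Apply vowel deletion: shipeishdeetep → shipishdetep.

shipishdetep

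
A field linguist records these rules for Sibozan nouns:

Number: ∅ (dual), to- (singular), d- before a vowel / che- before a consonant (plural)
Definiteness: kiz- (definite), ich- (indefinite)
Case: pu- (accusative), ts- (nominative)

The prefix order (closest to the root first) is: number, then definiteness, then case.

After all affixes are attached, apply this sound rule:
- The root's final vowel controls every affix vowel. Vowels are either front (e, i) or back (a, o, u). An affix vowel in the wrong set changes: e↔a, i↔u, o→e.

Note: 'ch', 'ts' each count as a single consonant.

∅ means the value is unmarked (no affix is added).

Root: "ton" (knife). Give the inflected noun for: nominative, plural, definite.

tskuzchaton

Attach number plural che- (before consonant 't') → cheton.
Attach definiteness definite kiz- → kizcheton.
Attach case nominative ts- → tskizcheton.
Apply vowel harmony: tskizcheton → tskuzchaton.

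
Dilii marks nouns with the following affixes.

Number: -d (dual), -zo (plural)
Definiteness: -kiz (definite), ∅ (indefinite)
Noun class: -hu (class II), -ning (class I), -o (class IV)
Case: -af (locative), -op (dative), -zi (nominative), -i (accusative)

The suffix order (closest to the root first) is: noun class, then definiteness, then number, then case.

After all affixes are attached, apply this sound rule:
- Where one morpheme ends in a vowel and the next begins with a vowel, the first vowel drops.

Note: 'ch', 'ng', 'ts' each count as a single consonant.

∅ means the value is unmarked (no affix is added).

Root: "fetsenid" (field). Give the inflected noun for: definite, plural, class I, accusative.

fetsenidningkizzi

Attach noun class class I -ning → fetsenidning.
Attach definiteness definite -kiz → fetsenidningkiz.
Attach number plural -zo → fetsenidningkizzo.
Attach case accusative -i → fetsenidningkizzoi.
Apply vowel deletion: fetsenidningkizzoi → fetsenidningkizzi.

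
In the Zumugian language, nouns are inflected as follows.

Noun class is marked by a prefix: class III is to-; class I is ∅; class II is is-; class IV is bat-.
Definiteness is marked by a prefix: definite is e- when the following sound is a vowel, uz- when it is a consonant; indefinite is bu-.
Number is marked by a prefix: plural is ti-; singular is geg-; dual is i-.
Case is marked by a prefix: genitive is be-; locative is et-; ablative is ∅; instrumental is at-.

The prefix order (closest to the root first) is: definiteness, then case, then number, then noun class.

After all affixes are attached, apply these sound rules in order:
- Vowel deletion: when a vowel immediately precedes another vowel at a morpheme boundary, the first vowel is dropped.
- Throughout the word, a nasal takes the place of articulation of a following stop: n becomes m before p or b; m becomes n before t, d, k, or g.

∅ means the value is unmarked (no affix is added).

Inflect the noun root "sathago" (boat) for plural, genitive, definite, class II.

Attach definiteness definite uz- (before consonant 's') → uzsathago.
Attach case genitive be- → beuzsathago.
Attach number plural ti- → tibeuzsathago.
Attach noun class class II is- → istibeuzsathago.
Apply vowel deletion: istibeuzsathago → istibuzsathago.
Nasal assimilation: no change.

istibuzsathago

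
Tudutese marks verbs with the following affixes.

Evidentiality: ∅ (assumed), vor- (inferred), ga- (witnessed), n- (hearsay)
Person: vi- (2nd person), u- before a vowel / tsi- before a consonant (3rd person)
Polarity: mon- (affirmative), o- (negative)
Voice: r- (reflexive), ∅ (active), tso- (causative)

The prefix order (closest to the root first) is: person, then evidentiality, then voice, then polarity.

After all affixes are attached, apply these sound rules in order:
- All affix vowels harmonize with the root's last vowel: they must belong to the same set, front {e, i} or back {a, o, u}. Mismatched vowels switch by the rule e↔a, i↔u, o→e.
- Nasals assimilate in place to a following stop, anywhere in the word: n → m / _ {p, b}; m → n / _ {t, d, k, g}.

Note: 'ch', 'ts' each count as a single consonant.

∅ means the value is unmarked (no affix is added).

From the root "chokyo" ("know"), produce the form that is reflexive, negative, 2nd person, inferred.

orvorvuchokyo

Attach person 2nd person vi- → vichokyo.
Attach evidentiality inferred vor- → vorvichokyo.
Attach voice reflexive r- → rvorvichokyo.
Attach polarity negative o- → orvorvichokyo.
Apply vowel harmony: orvorvichokyo → orvorvuchokyo.
Nasal assimilation: no change.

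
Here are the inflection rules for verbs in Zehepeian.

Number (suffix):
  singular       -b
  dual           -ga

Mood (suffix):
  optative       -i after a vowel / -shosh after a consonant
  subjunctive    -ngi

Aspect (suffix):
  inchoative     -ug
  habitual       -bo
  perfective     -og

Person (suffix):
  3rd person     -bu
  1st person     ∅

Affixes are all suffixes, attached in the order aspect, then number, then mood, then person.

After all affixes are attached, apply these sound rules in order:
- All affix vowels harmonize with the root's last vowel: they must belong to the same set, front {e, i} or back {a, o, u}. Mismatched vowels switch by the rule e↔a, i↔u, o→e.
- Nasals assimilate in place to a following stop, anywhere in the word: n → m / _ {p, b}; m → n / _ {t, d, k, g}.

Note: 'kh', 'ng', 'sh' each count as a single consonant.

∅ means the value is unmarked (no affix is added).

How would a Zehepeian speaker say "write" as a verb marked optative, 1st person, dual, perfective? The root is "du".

duoggau

Attach aspect perfective -og → duog.
Attach number dual -ga → duogga.
Attach mood optative -i (after vowel 'a') → duoggai.
person = 1st person: zero marking, form stays duoggai.
Apply vowel harmony: duoggai → duoggau.
Nasal assimilation: no change.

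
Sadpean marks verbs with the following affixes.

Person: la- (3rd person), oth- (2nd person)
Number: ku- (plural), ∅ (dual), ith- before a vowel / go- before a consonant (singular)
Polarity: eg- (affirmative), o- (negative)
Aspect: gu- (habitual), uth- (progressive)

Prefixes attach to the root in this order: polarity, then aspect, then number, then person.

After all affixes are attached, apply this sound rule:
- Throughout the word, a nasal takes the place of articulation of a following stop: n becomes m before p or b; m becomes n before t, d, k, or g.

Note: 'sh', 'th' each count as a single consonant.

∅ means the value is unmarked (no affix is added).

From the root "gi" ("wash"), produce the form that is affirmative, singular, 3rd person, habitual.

lagogueggi

Attach polarity affirmative eg- → eggi.
Attach aspect habitual gu- → gueggi.
Attach number singular go- (before consonant 'g') → gogueggi.
Attach person 3rd person la- → lagogueggi.
Nasal assimilation: no change.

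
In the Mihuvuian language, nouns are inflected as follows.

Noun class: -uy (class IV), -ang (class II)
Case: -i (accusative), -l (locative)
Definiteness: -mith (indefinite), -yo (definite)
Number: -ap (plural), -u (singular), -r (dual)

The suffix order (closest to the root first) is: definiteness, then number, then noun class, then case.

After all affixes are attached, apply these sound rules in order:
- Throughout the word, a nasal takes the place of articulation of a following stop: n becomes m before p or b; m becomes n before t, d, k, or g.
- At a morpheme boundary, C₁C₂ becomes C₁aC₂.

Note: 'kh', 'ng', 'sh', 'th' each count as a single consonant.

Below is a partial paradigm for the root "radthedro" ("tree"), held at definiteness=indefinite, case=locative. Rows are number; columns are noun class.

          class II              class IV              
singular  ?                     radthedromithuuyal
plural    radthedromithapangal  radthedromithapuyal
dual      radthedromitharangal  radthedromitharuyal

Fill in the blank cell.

radthedromithuangal

Attach definiteness indefinite -mith → radthedromith.
Attach number singular -u → radthedromithu.
Attach noun class class II -ang → radthedromithuang.
Attach case locative -l → radthedromithuangl.
Nasal assimilation: no change.
Apply epenthesis: radthedromithuangl → radthedromithuangal.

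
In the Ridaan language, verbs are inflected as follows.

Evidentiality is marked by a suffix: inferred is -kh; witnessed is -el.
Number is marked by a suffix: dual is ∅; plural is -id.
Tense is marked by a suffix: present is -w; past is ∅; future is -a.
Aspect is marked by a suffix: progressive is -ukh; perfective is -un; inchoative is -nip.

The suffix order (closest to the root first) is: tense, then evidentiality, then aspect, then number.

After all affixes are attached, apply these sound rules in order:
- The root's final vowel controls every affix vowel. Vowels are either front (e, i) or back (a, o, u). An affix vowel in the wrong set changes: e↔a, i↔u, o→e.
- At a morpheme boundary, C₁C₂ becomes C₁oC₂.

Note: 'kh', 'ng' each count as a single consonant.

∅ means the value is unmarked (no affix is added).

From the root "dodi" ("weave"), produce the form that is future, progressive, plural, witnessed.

dodieelikhid

Attach tense future -a → dodia.
Attach evidentiality witnessed -el → dodiael.
Attach aspect progressive -ukh → dodiaelukh.
Attach number plural -id → dodiaelukhid.
Apply vowel harmony: dodiaelukhid → dodieelikhid.
Epenthesis: no change.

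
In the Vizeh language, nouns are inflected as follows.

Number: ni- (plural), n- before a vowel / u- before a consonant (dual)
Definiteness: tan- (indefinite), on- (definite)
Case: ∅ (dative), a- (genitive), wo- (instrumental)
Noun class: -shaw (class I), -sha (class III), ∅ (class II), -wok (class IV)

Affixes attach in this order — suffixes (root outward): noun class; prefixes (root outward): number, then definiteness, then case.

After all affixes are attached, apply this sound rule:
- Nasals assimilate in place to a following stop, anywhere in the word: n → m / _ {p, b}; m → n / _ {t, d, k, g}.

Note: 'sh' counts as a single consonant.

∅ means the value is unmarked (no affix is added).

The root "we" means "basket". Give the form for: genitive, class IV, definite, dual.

aonuwewok

Attach number dual u- (before consonant 'w') → uwe.
Attach noun class class IV -wok → uwewok.
Attach definiteness definite on- → onuwewok.
Attach case genitive a- → aonuwewok.
Nasal assimilation: no change.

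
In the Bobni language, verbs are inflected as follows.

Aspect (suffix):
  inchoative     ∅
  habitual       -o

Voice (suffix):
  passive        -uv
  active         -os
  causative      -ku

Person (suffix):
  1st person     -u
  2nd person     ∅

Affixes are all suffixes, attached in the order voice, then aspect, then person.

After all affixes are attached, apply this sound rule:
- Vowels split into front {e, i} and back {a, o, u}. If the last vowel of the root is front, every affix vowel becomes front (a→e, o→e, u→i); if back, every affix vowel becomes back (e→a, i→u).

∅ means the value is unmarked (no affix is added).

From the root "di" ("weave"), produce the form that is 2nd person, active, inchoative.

dies

Attach voice active -os → dios.
aspect = inchoative: zero marking, form stays dios.
person = 2nd person: zero marking, form stays dios.
Apply vowel harmony: dios → dies.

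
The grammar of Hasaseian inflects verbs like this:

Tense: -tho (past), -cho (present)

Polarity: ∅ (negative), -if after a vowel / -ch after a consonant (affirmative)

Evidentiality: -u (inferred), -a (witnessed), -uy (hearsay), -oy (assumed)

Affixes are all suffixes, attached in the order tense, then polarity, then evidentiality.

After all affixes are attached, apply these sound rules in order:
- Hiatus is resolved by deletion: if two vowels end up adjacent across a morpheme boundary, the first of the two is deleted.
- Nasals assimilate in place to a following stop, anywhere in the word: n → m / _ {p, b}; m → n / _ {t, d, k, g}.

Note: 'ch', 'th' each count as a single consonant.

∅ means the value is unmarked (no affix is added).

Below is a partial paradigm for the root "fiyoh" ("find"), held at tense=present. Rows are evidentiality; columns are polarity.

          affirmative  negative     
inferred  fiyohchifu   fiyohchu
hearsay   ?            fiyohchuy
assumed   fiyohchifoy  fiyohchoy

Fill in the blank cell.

Attach tense present -cho → fiyohcho.
Attach polarity affirmative -if (after vowel 'o') → fiyohchoif.
Attach evidentiality hearsay -uy → fiyohchoifuy.
Apply vowel deletion: fiyohchoifuy → fiyohchifuy.
Nasal assimilation: no change.

fiyohchifuy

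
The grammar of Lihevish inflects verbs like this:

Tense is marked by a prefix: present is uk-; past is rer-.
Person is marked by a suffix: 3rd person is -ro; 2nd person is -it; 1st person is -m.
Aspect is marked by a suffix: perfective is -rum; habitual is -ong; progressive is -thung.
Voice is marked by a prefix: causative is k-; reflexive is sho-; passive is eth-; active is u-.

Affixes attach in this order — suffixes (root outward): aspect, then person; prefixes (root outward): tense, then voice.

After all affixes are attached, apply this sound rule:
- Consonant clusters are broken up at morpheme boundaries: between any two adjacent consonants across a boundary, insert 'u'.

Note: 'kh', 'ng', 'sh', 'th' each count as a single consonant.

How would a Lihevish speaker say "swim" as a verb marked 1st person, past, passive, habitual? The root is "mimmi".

Attach tense past rer- → rermimmi.
Attach aspect habitual -ong → rermimmiong.
Attach person 1st person -m → rermimmiongm.
Attach voice passive eth- → ethrermimmiongm.
Apply epenthesis: ethrermimmiongm → ethurerumimmiongum.

ethurerumimmiongum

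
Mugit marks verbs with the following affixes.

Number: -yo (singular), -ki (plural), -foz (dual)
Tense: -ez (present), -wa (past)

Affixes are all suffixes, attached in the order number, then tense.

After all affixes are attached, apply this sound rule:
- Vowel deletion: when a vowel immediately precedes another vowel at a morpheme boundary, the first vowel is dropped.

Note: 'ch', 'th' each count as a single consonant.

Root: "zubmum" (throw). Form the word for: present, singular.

zubmumyez

Attach number singular -yo → zubmumyo.
Attach tense present -ez → zubmumyoez.
Apply vowel deletion: zubmumyoez → zubmumyez.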